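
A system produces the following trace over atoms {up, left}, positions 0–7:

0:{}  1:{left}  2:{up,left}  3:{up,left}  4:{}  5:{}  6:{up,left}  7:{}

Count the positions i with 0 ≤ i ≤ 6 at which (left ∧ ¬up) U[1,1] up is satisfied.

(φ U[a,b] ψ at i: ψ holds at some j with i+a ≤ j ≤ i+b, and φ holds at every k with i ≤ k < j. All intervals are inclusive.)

Evaluate at each i in [0,6]:
  i=0: ✗ (no rhs in [1,1])
  i=1: ✓ (rhs at j=2; lhs holds on [1,1])
  i=2: ✗ (lhs fails at k=2 before rhs at j=3)
  i=3: ✗ (no rhs in [4,4])
  i=4: ✗ (no rhs in [5,5])
  i=5: ✗ (lhs fails at k=5 before rhs at j=6)
  i=6: ✗ (no rhs in [7,7])
Positions where it holds: {1} → 1.

1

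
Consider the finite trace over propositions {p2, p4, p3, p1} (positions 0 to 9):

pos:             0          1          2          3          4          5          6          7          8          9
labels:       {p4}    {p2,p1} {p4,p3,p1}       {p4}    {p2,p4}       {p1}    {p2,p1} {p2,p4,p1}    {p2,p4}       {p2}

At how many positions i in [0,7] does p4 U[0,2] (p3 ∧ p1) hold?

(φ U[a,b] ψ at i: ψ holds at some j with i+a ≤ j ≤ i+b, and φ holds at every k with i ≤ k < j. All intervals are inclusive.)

1

Evaluate at each i in [0,7]:
  i=0: ✗ (lhs fails at k=1 before rhs at j=2)
  i=1: ✗ (lhs fails at k=1 before rhs at j=2)
  i=2: ✓ (rhs at j=2)
  i=3: ✗ (no rhs in [3,5])
  i=4: ✗ (no rhs in [4,6])
  i=5: ✗ (no rhs in [5,7])
  i=6: ✗ (no rhs in [6,8])
  i=7: ✗ (no rhs in [7,9])
Positions where it holds: {2} → 1.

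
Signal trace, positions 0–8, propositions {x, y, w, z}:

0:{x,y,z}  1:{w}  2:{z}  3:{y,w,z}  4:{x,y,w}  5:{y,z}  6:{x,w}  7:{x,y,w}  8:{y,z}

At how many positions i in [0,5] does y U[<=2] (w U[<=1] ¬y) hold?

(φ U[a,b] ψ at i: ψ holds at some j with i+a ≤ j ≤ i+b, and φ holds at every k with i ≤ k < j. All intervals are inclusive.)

5

Evaluate at each i in [0,5]:
  i=0: ✓ (rhs at j=1; lhs holds on [0,0])
  i=1: ✓ (rhs at j=1)
  i=2: ✓ (rhs at j=2)
  i=3: ✗ (no rhs in [3,5])
  i=4: ✓ (rhs at j=6; lhs holds on [4,5])
  i=5: ✓ (rhs at j=6; lhs holds on [5,5])
Positions where it holds: {0, 1, 2, 4, 5} → 5.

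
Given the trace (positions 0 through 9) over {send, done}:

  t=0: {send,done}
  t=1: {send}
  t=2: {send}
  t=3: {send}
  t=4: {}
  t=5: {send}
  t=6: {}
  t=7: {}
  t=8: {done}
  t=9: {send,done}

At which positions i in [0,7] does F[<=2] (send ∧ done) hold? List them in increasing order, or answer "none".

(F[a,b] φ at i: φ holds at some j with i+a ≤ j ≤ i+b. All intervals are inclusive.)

Evaluate at each i in [0,7]:
  i=0: ✓ (witness j=0)
  i=1: ✗ (none in [1,3])
  i=2: ✗ (none in [2,4])
  i=3: ✗ (none in [3,5])
  i=4: ✗ (none in [4,6])
  i=5: ✗ (none in [5,7])
  i=6: ✗ (none in [6,8])
  i=7: ✓ (witness j=9)

0, 7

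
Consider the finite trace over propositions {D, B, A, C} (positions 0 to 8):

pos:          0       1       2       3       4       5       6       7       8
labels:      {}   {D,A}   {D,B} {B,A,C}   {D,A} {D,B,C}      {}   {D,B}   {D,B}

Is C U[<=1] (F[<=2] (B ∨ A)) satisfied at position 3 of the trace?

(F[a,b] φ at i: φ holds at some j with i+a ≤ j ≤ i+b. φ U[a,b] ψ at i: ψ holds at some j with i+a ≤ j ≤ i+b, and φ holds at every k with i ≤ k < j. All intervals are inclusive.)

Holds

Need some j in [3,4] with F[<=2] (B ∨ A), and C at every k in [3,j-1].
  j=3: F[<=2] (B ∨ A) holds; no prefix to check → satisfied.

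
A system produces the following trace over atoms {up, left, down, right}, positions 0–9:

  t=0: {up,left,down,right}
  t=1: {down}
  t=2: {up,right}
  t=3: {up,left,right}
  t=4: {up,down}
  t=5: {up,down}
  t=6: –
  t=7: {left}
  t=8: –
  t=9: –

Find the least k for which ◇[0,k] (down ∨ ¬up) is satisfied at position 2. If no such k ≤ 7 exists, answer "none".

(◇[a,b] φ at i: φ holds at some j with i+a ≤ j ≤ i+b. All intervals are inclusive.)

2

Scan j = 2,3,… for (down ∨ ¬up):
  j=2: fails
  j=3: fails
  j=4: holds
First hit at j=4, so smallest k = 4-2 = 2.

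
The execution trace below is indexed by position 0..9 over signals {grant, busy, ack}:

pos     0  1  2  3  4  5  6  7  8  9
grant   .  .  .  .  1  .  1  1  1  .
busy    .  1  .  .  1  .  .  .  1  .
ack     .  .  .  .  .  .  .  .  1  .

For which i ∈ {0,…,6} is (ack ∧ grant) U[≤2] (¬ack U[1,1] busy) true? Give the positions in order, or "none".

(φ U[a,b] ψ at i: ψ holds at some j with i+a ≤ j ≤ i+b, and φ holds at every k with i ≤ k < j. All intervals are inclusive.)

Evaluate at each i in [0,6]:
  i=0: ✓ (rhs at j=0)
  i=1: ✗ (lhs fails at k=1 before rhs at j=3)
  i=2: ✗ (lhs fails at k=2 before rhs at j=3)
  i=3: ✓ (rhs at j=3)
  i=4: ✗ (no rhs in [4,6])
  i=5: ✗ (lhs fails at k=5 before rhs at j=7)
  i=6: ✗ (lhs fails at k=6 before rhs at j=7)

0, 3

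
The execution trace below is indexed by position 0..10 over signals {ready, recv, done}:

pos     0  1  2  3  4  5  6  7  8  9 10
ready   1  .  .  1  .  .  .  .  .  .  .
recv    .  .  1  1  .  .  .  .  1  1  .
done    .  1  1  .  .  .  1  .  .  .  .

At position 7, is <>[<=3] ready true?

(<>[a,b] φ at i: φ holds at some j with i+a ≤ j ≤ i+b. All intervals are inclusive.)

Check ready at each j in [7,10]:
  j=7: false
  j=8: false
  j=9: false
  j=10: false
No position in the window satisfies it → formula fails.

Does not hold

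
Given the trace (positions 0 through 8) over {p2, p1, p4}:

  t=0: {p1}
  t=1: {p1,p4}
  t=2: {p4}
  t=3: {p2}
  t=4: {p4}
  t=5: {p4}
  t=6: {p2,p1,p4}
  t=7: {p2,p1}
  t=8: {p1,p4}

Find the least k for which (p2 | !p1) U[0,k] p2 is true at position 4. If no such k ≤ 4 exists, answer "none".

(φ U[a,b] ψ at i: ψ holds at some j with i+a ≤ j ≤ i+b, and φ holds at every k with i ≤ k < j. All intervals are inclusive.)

Need earliest j ≥ 4 with p2, and (p2 | !p1) at every k in [4,j-1].
  j=4: rhs fails.
  j=5: rhs fails.
  j=6: rhs holds; lhs holds on [4,5]. k = 2.

2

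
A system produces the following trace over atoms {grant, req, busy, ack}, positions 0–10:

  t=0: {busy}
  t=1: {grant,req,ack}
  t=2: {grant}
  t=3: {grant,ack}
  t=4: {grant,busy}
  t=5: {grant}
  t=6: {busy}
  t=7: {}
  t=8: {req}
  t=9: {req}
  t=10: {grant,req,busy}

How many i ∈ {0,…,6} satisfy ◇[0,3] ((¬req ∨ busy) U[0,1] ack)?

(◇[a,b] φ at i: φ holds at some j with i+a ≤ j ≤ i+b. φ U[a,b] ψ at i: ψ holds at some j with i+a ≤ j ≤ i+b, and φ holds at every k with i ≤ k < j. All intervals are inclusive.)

Evaluate at each i in [0,6]:
  i=0: ✓ (witness j=0)
  i=1: ✓ (witness j=1)
  i=2: ✓ (witness j=2)
  i=3: ✓ (witness j=3)
  i=4: ✗ (none in [4,7])
  i=5: ✗ (none in [5,8])
  i=6: ✗ (none in [6,9])
Positions where it holds: {0, 1, 2, 3} → 4.

4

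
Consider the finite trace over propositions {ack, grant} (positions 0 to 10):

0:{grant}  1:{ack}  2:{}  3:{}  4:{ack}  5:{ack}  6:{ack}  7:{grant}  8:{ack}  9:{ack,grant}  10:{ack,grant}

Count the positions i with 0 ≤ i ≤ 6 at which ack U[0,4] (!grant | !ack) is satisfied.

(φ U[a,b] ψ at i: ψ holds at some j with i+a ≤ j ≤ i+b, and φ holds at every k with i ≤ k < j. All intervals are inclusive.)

Evaluate at each i in [0,6]:
  i=0: ✓ (rhs at j=0)
  i=1: ✓ (rhs at j=1)
  i=2: ✓ (rhs at j=2)
  i=3: ✓ (rhs at j=3)
  i=4: ✓ (rhs at j=4)
  i=5: ✓ (rhs at j=5)
  i=6: ✓ (rhs at j=6)
Positions where it holds: {0, 1, 2, 3, 4, 5, 6} → 7.

7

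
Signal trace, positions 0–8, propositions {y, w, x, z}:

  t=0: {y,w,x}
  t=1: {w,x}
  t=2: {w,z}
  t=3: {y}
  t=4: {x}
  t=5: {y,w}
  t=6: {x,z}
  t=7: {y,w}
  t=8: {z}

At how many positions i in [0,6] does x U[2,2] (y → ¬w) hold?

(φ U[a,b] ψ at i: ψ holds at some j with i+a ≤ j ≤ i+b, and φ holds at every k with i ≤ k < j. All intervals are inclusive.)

Evaluate at each i in [0,6]:
  i=0: ✓ (rhs at j=2; lhs holds on [0,1])
  i=1: ✗ (lhs fails at k=2 before rhs at j=3)
  i=2: ✗ (lhs fails at k=2 before rhs at j=4)
  i=3: ✗ (no rhs in [5,5])
  i=4: ✗ (lhs fails at k=5 before rhs at j=6)
  i=5: ✗ (no rhs in [7,7])
  i=6: ✗ (lhs fails at k=7 before rhs at j=8)
Positions where it holds: {0} → 1.

1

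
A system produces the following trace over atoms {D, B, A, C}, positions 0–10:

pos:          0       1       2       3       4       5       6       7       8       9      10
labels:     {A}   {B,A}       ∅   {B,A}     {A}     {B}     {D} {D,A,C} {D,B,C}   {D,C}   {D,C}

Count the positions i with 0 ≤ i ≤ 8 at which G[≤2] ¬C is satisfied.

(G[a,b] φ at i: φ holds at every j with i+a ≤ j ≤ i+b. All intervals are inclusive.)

5

Evaluate at each i in [0,8]:
  i=0: ✓ (all of [0,2])
  i=1: ✓ (all of [1,3])
  i=2: ✓ (all of [2,4])
  i=3: ✓ (all of [3,5])
  i=4: ✓ (all of [4,6])
  i=5: ✗ (fails at j=7)
  i=6: ✗ (fails at j=7)
  i=7: ✗ (fails at j=7)
  i=8: ✗ (fails at j=8)
Positions where it holds: {0, 1, 2, 3, 4} → 5.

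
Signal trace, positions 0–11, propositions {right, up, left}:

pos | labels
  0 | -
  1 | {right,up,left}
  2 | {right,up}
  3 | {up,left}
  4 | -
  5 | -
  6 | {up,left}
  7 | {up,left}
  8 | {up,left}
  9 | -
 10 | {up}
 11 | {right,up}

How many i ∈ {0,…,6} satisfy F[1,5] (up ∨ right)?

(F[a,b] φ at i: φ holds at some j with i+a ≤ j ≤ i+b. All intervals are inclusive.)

7

Evaluate at each i in [0,6]:
  i=0: ✓ (witness j=1)
  i=1: ✓ (witness j=2)
  i=2: ✓ (witness j=3)
  i=3: ✓ (witness j=6)
  i=4: ✓ (witness j=6)
  i=5: ✓ (witness j=6)
  i=6: ✓ (witness j=7)
Positions where it holds: {0, 1, 2, 3, 4, 5, 6} → 7.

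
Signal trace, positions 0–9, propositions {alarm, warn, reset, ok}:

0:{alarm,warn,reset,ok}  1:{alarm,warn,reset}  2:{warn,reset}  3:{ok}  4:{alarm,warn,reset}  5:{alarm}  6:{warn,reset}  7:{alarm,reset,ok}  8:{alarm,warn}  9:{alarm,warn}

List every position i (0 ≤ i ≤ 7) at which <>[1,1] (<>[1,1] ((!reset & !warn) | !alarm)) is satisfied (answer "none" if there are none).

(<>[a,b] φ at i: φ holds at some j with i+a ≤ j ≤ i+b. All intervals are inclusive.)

0, 1, 3, 4

Evaluate at each i in [0,7]:
  i=0: ✓ (witness j=1)
  i=1: ✓ (witness j=2)
  i=2: ✗ (none in [3,3])
  i=3: ✓ (witness j=4)
  i=4: ✓ (witness j=5)
  i=5: ✗ (none in [6,6])
  i=6: ✗ (none in [7,7])
  i=7: ✗ (none in [8,8])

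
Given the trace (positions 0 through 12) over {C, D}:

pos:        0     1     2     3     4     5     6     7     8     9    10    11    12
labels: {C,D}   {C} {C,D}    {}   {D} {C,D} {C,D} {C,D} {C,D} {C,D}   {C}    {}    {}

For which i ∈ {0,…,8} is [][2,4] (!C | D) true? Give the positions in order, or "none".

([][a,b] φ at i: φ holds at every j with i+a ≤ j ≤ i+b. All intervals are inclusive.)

Evaluate at each i in [0,8]:
  i=0: ✓ (all of [2,4])
  i=1: ✓ (all of [3,5])
  i=2: ✓ (all of [4,6])
  i=3: ✓ (all of [5,7])
  i=4: ✓ (all of [6,8])
  i=5: ✓ (all of [7,9])
  i=6: ✗ (fails at j=10)
  i=7: ✗ (fails at j=10)
  i=8: ✗ (fails at j=10)

0, 1, 2, 3, 4, 5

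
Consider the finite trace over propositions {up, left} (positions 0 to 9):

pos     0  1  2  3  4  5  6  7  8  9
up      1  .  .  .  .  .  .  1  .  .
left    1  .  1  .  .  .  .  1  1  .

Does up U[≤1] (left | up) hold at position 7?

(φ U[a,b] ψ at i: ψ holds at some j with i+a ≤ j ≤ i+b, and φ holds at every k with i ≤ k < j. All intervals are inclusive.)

Need some j in [7,8] with (left | up), and up at every k in [7,j-1].
  j=7: (left | up) holds; no prefix to check → satisfied.

True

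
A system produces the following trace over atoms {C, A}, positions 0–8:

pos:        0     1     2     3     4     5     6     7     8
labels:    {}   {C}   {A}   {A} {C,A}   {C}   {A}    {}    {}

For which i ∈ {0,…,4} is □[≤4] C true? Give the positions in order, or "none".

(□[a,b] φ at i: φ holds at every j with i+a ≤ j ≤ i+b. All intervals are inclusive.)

none

Evaluate at each i in [0,4]:
  i=0: ✗ (fails at j=0)
  i=1: ✗ (fails at j=2)
  i=2: ✗ (fails at j=2)
  i=3: ✗ (fails at j=3)
  i=4: ✗ (fails at j=6)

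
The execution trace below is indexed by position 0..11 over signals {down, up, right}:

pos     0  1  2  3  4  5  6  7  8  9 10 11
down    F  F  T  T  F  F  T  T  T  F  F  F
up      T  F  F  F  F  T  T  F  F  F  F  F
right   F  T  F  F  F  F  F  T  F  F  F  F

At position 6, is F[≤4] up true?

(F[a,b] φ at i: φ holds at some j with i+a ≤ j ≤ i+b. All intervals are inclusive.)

Check up at each j in [6,10]:
  j=6: true
  j=7: false
  j=8: false
  j=9: false
  j=10: false
Found at j=6 → formula holds.

Yes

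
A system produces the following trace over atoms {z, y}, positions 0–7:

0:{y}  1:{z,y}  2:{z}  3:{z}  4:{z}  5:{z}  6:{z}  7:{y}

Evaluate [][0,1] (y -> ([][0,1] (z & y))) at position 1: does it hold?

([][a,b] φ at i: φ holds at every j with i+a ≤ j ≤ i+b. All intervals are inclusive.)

Does not hold

Check (y -> ([][0,1] (z & y))) at every j in [1,2]:
  j=1: antecedent true; consequent fails at 2 → ✗
  j=2: antecedent false → ✓
Fails at j=1 → formula fails.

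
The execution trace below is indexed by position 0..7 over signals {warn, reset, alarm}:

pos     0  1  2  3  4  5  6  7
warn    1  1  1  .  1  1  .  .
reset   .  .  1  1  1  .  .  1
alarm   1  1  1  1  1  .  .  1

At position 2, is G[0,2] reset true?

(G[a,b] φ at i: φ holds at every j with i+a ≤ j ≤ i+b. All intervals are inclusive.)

Yes

Check reset at every j in [2,4]:
  j=2: true
  j=3: true
  j=4: true
All positions satisfy it → formula holds.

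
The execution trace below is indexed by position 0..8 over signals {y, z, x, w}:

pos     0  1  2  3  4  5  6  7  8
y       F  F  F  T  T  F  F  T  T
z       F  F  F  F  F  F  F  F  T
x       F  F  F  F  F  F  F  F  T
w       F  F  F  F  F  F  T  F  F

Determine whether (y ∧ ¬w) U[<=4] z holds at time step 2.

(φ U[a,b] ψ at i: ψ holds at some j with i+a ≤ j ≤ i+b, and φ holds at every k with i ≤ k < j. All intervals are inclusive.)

No

Need some j in [2,6] with z, and (y ∧ ¬w) at every k in [2,j-1].
  j=2: z false.
  j=3: z false.
  j=4: z false.
  j=5: z false.
  j=6: z false.
No j in the window works → until fails.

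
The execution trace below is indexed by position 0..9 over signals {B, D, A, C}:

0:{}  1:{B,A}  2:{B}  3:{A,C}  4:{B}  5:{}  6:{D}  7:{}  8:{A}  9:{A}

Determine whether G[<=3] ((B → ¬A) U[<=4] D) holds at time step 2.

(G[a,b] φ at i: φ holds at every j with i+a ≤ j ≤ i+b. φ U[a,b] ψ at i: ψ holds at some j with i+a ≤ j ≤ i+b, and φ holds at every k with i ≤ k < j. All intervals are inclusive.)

Yes

Check ((B → ¬A) U[<=4] D) at every j in [2,5]:
  j=2: holds
  j=3: holds
  j=4: holds
  j=5: holds
All positions satisfy it → formula holds.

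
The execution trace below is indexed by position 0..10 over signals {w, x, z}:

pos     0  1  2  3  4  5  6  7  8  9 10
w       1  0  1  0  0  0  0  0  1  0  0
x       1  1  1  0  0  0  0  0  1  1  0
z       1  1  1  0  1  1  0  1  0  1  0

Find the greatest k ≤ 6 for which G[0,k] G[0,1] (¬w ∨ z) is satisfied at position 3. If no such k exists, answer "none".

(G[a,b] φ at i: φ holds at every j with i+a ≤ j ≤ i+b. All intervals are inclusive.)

3

G[0,1] (¬w ∨ z) must hold from j=3 onward; find where it first fails.
  j=3: holds
  j=4: holds
  j=5: holds
  j=6: holds
  j=7: fails
Holds on [3,6], so largest k = 3.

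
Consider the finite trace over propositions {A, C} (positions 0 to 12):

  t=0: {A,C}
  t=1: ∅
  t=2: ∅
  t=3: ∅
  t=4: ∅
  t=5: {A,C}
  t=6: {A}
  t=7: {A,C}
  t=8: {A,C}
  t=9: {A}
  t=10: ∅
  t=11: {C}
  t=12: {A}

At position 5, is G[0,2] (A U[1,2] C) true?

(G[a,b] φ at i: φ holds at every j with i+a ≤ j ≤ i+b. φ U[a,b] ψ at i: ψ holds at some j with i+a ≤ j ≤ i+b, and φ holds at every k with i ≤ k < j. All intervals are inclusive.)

Check (A U[1,2] C) at every j in [5,7]:
  j=5: holds
  j=6: holds
  j=7: holds
All positions satisfy it → formula holds.

Yes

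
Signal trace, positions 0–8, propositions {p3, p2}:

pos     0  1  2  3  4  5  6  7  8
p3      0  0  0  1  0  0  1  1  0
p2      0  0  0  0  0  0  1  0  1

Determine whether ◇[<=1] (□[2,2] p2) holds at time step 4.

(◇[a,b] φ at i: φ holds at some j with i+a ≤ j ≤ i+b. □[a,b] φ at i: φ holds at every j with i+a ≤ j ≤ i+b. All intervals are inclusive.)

True

Check □[2,2] p2 at each j in [4,5]:
  j=4: holds on [6,6]
  j=5: fails at 7
Found at j=4 → formula holds.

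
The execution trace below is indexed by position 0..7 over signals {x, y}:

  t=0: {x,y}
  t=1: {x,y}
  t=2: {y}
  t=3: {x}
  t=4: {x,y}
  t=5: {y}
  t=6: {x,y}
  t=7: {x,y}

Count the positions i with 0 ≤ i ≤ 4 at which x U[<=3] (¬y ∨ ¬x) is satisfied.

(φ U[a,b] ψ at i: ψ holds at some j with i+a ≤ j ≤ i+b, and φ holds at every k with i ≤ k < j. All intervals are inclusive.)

5

Evaluate at each i in [0,4]:
  i=0: ✓ (rhs at j=2; lhs holds on [0,1])
  i=1: ✓ (rhs at j=2; lhs holds on [1,1])
  i=2: ✓ (rhs at j=2)
  i=3: ✓ (rhs at j=3)
  i=4: ✓ (rhs at j=5; lhs holds on [4,4])
Positions where it holds: {0, 1, 2, 3, 4} → 5.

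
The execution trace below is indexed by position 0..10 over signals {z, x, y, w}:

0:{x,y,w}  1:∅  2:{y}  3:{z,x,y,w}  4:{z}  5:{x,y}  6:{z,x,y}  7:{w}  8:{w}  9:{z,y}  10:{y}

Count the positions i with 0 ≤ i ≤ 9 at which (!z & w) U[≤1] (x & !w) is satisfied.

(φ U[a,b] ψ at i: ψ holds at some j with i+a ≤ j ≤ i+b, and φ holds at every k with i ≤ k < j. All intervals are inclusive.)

Evaluate at each i in [0,9]:
  i=0: ✗ (no rhs in [0,1])
  i=1: ✗ (no rhs in [1,2])
  i=2: ✗ (no rhs in [2,3])
  i=3: ✗ (no rhs in [3,4])
  i=4: ✗ (lhs fails at k=4 before rhs at j=5)
  i=5: ✓ (rhs at j=5)
  i=6: ✓ (rhs at j=6)
  i=7: ✗ (no rhs in [7,8])
  i=8: ✗ (no rhs in [8,9])
  i=9: ✗ (no rhs in [9,10])
Positions where it holds: {5, 6} → 2.

2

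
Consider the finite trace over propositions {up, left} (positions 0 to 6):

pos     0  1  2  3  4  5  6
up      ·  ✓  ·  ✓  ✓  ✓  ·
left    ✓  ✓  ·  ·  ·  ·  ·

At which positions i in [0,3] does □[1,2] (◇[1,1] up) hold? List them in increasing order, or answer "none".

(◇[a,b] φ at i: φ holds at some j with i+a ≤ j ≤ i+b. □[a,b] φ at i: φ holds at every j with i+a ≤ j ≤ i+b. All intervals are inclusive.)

1, 2

Evaluate at each i in [0,3]:
  i=0: ✗ (fails at j=1)
  i=1: ✓ (all of [2,3])
  i=2: ✓ (all of [3,4])
  i=3: ✗ (fails at j=5)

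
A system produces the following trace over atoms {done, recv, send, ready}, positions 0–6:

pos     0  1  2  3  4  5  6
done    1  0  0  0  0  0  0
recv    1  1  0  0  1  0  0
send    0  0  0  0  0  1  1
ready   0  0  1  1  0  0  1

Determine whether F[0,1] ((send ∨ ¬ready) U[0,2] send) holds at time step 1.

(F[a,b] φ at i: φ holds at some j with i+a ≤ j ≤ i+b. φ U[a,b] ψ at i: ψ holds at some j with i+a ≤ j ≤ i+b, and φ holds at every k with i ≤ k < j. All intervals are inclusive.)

Does not hold

Check ((send ∨ ¬ready) U[0,2] send) at each j in [1,2]:
  j=1: fails
  j=2: fails
No position in the window satisfies it → formula fails.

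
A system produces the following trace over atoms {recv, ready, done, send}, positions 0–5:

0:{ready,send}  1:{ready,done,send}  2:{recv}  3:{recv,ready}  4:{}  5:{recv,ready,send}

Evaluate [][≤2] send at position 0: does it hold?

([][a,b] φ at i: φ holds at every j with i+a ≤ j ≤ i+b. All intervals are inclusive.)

No

Check send at every j in [0,2]:
  j=0: true
  j=1: true
  j=2: false
Fails at j=2 → formula fails.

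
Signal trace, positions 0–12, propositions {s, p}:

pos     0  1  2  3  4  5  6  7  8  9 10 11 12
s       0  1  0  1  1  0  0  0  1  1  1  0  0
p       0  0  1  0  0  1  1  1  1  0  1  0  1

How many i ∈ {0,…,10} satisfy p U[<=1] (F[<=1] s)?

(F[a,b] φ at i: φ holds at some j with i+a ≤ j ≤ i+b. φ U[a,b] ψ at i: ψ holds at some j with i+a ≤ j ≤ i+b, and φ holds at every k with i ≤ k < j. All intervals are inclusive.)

10

Evaluate at each i in [0,10]:
  i=0: ✓ (rhs at j=0)
  i=1: ✓ (rhs at j=1)
  i=2: ✓ (rhs at j=2)
  i=3: ✓ (rhs at j=3)
  i=4: ✓ (rhs at j=4)
  i=5: ✗ (no rhs in [5,6])
  i=6: ✓ (rhs at j=7; lhs holds on [6,6])
  i=7: ✓ (rhs at j=7)
  i=8: ✓ (rhs at j=8)
  i=9: ✓ (rhs at j=9)
  i=10: ✓ (rhs at j=10)
Positions where it holds: {0, 1, 2, 3, 4, 6, 7, 8, 9, 10} → 10.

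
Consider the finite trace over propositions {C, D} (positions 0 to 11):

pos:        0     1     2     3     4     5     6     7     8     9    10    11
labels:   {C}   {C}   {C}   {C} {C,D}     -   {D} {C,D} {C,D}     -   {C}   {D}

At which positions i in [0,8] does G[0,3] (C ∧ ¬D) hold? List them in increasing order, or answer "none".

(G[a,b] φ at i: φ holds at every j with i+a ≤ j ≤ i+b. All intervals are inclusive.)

Evaluate at each i in [0,8]:
  i=0: ✓ (all of [0,3])
  i=1: ✗ (fails at j=4)
  i=2: ✗ (fails at j=4)
  i=3: ✗ (fails at j=4)
  i=4: ✗ (fails at j=4)
  i=5: ✗ (fails at j=5)
  i=6: ✗ (fails at j=6)
  i=7: ✗ (fails at j=7)
  i=8: ✗ (fails at j=8)

0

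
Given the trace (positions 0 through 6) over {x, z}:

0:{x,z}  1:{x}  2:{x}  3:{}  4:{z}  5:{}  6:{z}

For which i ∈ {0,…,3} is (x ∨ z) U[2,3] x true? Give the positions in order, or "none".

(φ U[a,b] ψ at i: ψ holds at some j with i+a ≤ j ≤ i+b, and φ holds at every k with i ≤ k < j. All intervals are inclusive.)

0

Evaluate at each i in [0,3]:
  i=0: ✓ (rhs at j=2; lhs holds on [0,1])
  i=1: ✗ (no rhs in [3,4])
  i=2: ✗ (no rhs in [4,5])
  i=3: ✗ (no rhs in [5,6])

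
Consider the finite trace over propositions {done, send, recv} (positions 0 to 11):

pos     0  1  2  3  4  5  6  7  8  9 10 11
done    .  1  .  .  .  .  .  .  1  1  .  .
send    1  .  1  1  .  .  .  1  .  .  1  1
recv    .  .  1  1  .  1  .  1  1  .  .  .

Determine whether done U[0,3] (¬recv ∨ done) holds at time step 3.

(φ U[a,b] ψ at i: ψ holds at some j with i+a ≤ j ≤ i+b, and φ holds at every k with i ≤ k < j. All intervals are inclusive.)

Need some j in [3,6] with (¬recv ∨ done), and done at every k in [3,j-1].
  j=3: (¬recv ∨ done) false.
  j=4: (¬recv ∨ done) holds, but done fails at k=3 → not this j.
  j=5: (¬recv ∨ done) false.
  j=6: (¬recv ∨ done) holds, but done fails at k=3 → not this j.
No j in the window works → until fails.

False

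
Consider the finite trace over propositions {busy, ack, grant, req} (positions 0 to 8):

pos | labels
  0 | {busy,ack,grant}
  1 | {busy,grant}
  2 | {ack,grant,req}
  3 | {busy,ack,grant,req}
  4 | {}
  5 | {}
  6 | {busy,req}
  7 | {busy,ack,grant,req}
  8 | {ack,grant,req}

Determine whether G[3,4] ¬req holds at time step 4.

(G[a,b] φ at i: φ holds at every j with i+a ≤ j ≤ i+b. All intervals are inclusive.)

Check ¬req at every j in [7,8]:
  j=7: false
  j=8: false
Fails at j=7 → formula fails.

No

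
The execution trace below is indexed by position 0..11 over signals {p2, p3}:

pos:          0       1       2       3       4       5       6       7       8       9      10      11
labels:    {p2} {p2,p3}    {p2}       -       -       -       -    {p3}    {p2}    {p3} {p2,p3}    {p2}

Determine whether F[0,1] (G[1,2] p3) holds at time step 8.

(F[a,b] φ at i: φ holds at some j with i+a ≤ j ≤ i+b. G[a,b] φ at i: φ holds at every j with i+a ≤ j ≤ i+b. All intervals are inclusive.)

Check G[1,2] p3 at each j in [8,9]:
  j=8: holds on [9,10]
  j=9: fails at 11
Found at j=8 → formula holds.

Holds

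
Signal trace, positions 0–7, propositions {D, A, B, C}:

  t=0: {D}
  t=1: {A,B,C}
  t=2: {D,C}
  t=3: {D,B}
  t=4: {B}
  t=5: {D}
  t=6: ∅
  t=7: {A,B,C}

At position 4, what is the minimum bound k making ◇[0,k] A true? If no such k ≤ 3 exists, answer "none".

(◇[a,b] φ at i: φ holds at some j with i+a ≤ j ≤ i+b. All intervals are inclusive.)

3

Scan j = 4,5,… for A:
  j=4: fails
  j=5: fails
  j=6: fails
  j=7: holds
First hit at j=7, so smallest k = 7-4 = 3.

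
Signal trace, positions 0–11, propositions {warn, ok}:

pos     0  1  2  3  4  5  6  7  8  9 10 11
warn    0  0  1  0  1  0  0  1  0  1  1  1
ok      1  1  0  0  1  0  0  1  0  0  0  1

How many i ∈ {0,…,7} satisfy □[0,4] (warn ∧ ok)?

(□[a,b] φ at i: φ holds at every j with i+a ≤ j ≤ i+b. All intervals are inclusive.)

0

Evaluate at each i in [0,7]:
  i=0: ✗ (fails at j=0)
  i=1: ✗ (fails at j=1)
  i=2: ✗ (fails at j=2)
  i=3: ✗ (fails at j=3)
  i=4: ✗ (fails at j=5)
  i=5: ✗ (fails at j=5)
  i=6: ✗ (fails at j=6)
  i=7: ✗ (fails at j=8)
Positions where it holds: {} → 0.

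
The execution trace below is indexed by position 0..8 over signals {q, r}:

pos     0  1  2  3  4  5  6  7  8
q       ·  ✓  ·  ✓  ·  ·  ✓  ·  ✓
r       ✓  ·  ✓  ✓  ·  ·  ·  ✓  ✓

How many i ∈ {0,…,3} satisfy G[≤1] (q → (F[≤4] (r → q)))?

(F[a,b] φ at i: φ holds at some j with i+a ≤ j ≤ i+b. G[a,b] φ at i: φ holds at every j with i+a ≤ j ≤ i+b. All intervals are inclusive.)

Evaluate at each i in [0,3]:
  i=0: ✓ (all of [0,1])
  i=1: ✓ (all of [1,2])
  i=2: ✓ (all of [2,3])
  i=3: ✓ (all of [3,4])
Positions where it holds: {0, 1, 2, 3} → 4.

4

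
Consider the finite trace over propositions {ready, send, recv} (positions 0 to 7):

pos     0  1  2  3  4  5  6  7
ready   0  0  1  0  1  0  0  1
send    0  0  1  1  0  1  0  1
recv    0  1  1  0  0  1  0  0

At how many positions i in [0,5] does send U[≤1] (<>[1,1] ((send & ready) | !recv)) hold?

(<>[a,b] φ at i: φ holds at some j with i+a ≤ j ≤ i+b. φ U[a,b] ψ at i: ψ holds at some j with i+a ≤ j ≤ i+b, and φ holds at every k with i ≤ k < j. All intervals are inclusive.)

4

Evaluate at each i in [0,5]:
  i=0: ✗ (lhs fails at k=0 before rhs at j=1)
  i=1: ✓ (rhs at j=1)
  i=2: ✓ (rhs at j=2)
  i=3: ✓ (rhs at j=3)
  i=4: ✗ (lhs fails at k=4 before rhs at j=5)
  i=5: ✓ (rhs at j=5)
Positions where it holds: {1, 2, 3, 5} → 4.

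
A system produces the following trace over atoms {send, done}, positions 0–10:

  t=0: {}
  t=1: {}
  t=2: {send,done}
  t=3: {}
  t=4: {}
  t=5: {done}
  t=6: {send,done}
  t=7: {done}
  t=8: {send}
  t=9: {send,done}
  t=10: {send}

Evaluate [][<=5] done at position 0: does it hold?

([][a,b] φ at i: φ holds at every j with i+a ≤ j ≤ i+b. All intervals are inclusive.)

False

Check done at every j in [0,5]:
  j=0: false
  j=1: false
  j=2: true
  j=3: false
  j=4: false
  j=5: true
Fails at j=0 → formula fails.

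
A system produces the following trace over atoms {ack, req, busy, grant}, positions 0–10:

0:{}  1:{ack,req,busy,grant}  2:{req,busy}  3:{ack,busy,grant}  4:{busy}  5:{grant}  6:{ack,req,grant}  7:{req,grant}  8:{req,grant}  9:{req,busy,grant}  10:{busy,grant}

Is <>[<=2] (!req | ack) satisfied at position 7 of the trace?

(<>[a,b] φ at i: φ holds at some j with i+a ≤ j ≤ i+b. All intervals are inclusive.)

False

Check (!req | ack) at each j in [7,9]:
  j=7: false
  j=8: false
  j=9: false
No position in the window satisfies it → formula fails.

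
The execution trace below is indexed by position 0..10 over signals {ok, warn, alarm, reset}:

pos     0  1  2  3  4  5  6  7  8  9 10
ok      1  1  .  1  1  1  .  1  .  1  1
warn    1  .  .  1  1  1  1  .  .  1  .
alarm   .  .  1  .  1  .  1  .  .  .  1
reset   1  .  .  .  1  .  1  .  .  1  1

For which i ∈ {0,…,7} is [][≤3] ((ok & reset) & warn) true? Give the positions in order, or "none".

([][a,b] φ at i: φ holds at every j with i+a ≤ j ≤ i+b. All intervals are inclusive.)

none

Evaluate at each i in [0,7]:
  i=0: ✗ (fails at j=1)
  i=1: ✗ (fails at j=1)
  i=2: ✗ (fails at j=2)
  i=3: ✗ (fails at j=3)
  i=4: ✗ (fails at j=5)
  i=5: ✗ (fails at j=5)
  i=6: ✗ (fails at j=6)
  i=7: ✗ (fails at j=7)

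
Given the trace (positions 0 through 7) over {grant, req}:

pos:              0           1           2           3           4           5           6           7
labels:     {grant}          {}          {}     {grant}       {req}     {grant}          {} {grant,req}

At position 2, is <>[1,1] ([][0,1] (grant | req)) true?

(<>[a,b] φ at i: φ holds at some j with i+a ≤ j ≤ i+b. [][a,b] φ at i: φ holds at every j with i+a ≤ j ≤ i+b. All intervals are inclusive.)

True

Check [][0,1] (grant | req) at each j in [3,3]:
  j=3: holds on [3,4]
Found at j=3 → formula holds.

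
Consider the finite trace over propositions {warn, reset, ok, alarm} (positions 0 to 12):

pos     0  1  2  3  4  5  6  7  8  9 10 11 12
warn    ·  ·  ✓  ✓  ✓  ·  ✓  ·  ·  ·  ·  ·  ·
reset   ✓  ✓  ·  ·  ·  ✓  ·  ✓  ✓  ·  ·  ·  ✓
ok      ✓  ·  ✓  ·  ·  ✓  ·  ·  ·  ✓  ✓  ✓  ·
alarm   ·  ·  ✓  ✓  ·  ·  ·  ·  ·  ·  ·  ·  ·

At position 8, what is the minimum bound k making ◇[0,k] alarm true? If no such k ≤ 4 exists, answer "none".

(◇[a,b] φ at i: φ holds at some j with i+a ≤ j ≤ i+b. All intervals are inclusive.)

Scan j = 8,9,… for alarm:
  j=8: fails
  j=9: fails
  j=10: fails
  j=11: fails
  j=12: fails
No j in [8,12] satisfies it → none.

none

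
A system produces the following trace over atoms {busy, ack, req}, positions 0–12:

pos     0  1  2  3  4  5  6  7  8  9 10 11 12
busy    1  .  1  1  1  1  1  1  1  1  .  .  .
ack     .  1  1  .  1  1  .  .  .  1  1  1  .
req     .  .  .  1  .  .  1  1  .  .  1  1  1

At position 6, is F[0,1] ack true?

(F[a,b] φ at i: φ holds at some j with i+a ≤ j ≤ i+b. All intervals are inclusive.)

No

Check ack at each j in [6,7]:
  j=6: false
  j=7: false
No position in the window satisfies it → formula fails.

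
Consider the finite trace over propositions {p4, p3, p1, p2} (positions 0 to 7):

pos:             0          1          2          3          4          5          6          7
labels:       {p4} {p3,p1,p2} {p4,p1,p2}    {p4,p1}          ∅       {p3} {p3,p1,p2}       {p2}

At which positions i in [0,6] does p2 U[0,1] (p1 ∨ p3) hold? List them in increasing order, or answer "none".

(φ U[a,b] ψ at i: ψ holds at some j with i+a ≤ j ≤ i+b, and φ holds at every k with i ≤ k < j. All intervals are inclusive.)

1, 2, 3, 5, 6

Evaluate at each i in [0,6]:
  i=0: ✗ (lhs fails at k=0 before rhs at j=1)
  i=1: ✓ (rhs at j=1)
  i=2: ✓ (rhs at j=2)
  i=3: ✓ (rhs at j=3)
  i=4: ✗ (lhs fails at k=4 before rhs at j=5)
  i=5: ✓ (rhs at j=5)
  i=6: ✓ (rhs at j=6)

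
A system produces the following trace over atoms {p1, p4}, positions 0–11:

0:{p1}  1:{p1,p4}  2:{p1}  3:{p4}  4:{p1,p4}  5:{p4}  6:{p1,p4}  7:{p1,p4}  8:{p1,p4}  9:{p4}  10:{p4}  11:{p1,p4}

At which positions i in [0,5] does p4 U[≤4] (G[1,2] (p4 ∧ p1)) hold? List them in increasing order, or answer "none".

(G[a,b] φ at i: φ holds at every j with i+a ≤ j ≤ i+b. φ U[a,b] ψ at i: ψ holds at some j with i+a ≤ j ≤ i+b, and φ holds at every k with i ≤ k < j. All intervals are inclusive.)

Evaluate at each i in [0,5]:
  i=0: ✗ (no rhs in [0,4])
  i=1: ✗ (lhs fails at k=2 before rhs at j=5)
  i=2: ✗ (lhs fails at k=2 before rhs at j=5)
  i=3: ✓ (rhs at j=5; lhs holds on [3,4])
  i=4: ✓ (rhs at j=5; lhs holds on [4,4])
  i=5: ✓ (rhs at j=5)

3, 4, 5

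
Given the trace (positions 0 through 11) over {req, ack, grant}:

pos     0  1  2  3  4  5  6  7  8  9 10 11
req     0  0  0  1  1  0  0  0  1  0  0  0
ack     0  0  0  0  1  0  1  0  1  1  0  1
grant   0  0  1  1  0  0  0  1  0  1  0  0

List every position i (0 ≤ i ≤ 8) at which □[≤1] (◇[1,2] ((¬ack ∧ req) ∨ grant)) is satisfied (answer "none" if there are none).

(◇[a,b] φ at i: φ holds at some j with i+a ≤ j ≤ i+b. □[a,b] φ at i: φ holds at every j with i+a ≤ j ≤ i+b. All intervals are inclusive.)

0, 1, 5, 6, 7

Evaluate at each i in [0,8]:
  i=0: ✓ (all of [0,1])
  i=1: ✓ (all of [1,2])
  i=2: ✗ (fails at j=3)
  i=3: ✗ (fails at j=3)
  i=4: ✗ (fails at j=4)
  i=5: ✓ (all of [5,6])
  i=6: ✓ (all of [6,7])
  i=7: ✓ (all of [7,8])
  i=8: ✗ (fails at j=9)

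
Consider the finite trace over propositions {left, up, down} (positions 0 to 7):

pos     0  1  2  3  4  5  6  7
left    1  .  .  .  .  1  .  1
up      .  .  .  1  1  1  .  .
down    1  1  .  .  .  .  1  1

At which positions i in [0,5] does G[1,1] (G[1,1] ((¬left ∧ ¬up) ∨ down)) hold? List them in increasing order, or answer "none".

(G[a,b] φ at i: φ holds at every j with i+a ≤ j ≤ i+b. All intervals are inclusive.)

0, 4, 5

Evaluate at each i in [0,5]:
  i=0: ✓ (all of [1,1])
  i=1: ✗ (fails at j=2)
  i=2: ✗ (fails at j=3)
  i=3: ✗ (fails at j=4)
  i=4: ✓ (all of [5,5])
  i=5: ✓ (all of [6,6])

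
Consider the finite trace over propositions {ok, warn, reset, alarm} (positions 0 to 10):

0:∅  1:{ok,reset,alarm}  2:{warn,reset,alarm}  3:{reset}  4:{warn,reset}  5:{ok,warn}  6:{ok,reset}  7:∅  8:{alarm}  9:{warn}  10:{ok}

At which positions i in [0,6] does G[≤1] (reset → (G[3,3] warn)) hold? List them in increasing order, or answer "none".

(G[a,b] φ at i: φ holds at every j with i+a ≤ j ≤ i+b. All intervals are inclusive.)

0, 1, 5, 6

Evaluate at each i in [0,6]:
  i=0: ✓ (all of [0,1])
  i=1: ✓ (all of [1,2])
  i=2: ✗ (fails at j=3)
  i=3: ✗ (fails at j=3)
  i=4: ✗ (fails at j=4)
  i=5: ✓ (all of [5,6])
  i=6: ✓ (all of [6,7])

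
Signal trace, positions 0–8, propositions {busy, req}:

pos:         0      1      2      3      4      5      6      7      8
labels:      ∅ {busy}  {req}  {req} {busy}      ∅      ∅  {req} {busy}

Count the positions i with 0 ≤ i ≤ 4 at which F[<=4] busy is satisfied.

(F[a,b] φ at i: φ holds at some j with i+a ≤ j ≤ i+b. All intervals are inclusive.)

Evaluate at each i in [0,4]:
  i=0: ✓ (witness j=1)
  i=1: ✓ (witness j=1)
  i=2: ✓ (witness j=4)
  i=3: ✓ (witness j=4)
  i=4: ✓ (witness j=4)
Positions where it holds: {0, 1, 2, 3, 4} → 5.

5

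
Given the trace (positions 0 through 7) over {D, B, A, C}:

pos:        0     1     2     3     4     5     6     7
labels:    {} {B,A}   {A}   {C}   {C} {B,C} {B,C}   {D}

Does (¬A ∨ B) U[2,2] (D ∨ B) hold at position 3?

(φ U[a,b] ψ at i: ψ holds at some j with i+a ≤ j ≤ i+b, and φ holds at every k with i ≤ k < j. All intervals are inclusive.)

Yes

Need some j in [5,5] with (D ∨ B), and (¬A ∨ B) at every k in [3,j-1].
  j=5: (D ∨ B) holds; (¬A ∨ B) holds at every k in [3,4] → satisfied.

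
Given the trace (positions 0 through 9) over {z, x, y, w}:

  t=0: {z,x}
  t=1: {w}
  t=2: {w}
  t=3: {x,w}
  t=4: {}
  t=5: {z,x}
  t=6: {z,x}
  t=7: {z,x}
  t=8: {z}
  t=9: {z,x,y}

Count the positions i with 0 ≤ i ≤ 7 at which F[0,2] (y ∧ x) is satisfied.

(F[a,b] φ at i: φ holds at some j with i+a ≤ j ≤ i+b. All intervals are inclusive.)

1

Evaluate at each i in [0,7]:
  i=0: ✗ (none in [0,2])
  i=1: ✗ (none in [1,3])
  i=2: ✗ (none in [2,4])
  i=3: ✗ (none in [3,5])
  i=4: ✗ (none in [4,6])
  i=5: ✗ (none in [5,7])
  i=6: ✗ (none in [6,8])
  i=7: ✓ (witness j=9)
Positions where it holds: {7} → 1.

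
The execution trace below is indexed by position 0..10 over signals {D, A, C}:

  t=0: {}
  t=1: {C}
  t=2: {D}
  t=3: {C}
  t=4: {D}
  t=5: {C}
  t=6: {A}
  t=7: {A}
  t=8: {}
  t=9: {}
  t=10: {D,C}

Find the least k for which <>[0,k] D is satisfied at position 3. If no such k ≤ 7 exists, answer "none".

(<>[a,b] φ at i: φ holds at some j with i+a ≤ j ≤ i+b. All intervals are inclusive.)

Scan j = 3,4,… for D:
  j=3: fails
  j=4: holds
First hit at j=4, so smallest k = 4-3 = 1.

1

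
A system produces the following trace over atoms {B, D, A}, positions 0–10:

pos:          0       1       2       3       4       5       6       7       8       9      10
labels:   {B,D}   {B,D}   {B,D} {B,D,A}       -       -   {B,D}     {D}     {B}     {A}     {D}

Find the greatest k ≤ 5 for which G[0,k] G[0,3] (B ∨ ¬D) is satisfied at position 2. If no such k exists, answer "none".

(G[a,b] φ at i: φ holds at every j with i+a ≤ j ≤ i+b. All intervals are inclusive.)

G[0,3] (B ∨ ¬D) must hold from j=2 onward; find where it first fails.
  j=2: holds
  j=3: holds
  j=4: fails
Holds on [2,3], so largest k = 1.

1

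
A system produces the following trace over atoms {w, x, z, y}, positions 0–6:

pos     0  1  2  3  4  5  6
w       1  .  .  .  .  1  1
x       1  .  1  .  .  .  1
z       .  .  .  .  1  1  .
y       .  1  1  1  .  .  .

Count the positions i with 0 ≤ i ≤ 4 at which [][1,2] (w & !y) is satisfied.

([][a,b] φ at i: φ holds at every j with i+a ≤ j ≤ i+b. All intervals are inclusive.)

Evaluate at each i in [0,4]:
  i=0: ✗ (fails at j=1)
  i=1: ✗ (fails at j=2)
  i=2: ✗ (fails at j=3)
  i=3: ✗ (fails at j=4)
  i=4: ✓ (all of [5,6])
Positions where it holds: {4} → 1.

1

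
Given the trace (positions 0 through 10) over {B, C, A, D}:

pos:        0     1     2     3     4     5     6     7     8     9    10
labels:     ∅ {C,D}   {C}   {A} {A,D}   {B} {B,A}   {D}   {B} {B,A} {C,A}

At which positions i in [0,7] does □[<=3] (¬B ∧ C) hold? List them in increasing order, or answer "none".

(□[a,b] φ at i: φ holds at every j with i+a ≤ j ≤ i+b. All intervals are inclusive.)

none

Evaluate at each i in [0,7]:
  i=0: ✗ (fails at j=0)
  i=1: ✗ (fails at j=3)
  i=2: ✗ (fails at j=3)
  i=3: ✗ (fails at j=3)
  i=4: ✗ (fails at j=4)
  i=5: ✗ (fails at j=5)
  i=6: ✗ (fails at j=6)
  i=7: ✗ (fails at j=7)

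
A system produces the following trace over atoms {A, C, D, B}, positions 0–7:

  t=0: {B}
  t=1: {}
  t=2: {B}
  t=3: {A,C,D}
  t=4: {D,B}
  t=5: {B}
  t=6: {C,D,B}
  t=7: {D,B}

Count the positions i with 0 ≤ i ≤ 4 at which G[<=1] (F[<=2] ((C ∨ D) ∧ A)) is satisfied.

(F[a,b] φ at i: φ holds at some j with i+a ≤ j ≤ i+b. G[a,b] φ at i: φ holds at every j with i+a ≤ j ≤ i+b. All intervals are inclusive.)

2

Evaluate at each i in [0,4]:
  i=0: ✗ (fails at j=0)
  i=1: ✓ (all of [1,2])
  i=2: ✓ (all of [2,3])
  i=3: ✗ (fails at j=4)
  i=4: ✗ (fails at j=4)
Positions where it holds: {1, 2} → 2.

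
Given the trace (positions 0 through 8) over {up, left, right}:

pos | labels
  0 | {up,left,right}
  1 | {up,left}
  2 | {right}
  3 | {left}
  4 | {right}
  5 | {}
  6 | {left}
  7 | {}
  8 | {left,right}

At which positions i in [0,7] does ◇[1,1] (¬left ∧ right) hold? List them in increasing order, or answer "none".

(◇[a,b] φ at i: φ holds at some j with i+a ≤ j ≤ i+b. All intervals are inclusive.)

1, 3

Evaluate at each i in [0,7]:
  i=0: ✗ (none in [1,1])
  i=1: ✓ (witness j=2)
  i=2: ✗ (none in [3,3])
  i=3: ✓ (witness j=4)
  i=4: ✗ (none in [5,5])
  i=5: ✗ (none in [6,6])
  i=6: ✗ (none in [7,7])
  i=7: ✗ (none in [8,8])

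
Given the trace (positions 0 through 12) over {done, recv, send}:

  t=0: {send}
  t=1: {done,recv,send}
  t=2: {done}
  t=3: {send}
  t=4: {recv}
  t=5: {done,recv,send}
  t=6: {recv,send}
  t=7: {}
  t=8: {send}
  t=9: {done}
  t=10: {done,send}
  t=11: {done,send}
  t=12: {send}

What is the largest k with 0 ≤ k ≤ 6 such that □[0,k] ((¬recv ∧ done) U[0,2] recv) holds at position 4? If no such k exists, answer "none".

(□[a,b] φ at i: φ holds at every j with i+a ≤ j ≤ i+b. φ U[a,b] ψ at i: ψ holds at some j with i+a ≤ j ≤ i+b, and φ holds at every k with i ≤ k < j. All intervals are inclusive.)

((¬recv ∧ done) U[0,2] recv) must hold from j=4 onward; find where it first fails.
  j=4: holds
  j=5: holds
  j=6: holds
  j=7: fails
Holds on [4,6], so largest k = 2.

2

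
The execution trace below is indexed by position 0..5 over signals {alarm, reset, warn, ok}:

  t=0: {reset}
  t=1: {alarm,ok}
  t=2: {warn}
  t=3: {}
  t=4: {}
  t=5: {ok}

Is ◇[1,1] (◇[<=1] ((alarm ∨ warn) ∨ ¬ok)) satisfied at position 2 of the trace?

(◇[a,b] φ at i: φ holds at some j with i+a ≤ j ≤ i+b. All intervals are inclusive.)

Check ◇[<=1] ((alarm ∨ warn) ∨ ¬ok) at each j in [3,3]:
  j=3: holds (witness at 3)
Found at j=3 → formula holds.

True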